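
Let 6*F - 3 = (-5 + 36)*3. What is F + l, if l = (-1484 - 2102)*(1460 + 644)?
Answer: -7544928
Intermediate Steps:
F = 16 (F = ½ + ((-5 + 36)*3)/6 = ½ + (31*3)/6 = ½ + (⅙)*93 = ½ + 31/2 = 16)
l = -7544944 (l = -3586*2104 = -7544944)
F + l = 16 - 7544944 = -7544928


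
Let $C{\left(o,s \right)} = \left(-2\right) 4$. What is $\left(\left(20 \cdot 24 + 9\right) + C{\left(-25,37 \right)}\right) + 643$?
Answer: $1124$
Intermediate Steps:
$C{\left(o,s \right)} = -8$
$\left(\left(20 \cdot 24 + 9\right) + C{\left(-25,37 \right)}\right) + 643 = \left(\left(20 \cdot 24 + 9\right) - 8\right) + 643 = \left(\left(480 + 9\right) - 8\right) + 643 = \left(489 - 8\right) + 643 = 481 + 643 = 1124$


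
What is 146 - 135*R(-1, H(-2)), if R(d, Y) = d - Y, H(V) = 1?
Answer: 416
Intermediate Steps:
146 - 135*R(-1, H(-2)) = 146 - 135*(-1 - 1*1) = 146 - 135*(-1 - 1) = 146 - 135*(-2) = 146 + 270 = 416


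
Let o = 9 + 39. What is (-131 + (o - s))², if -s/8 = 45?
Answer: 76729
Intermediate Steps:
s = -360 (s = -8*45 = -360)
o = 48
(-131 + (o - s))² = (-131 + (48 - 1*(-360)))² = (-131 + (48 + 360))² = (-131 + 408)² = 277² = 76729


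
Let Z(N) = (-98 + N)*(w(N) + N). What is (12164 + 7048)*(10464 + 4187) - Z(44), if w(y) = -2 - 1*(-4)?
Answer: 281477496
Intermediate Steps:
w(y) = 2 (w(y) = -2 + 4 = 2)
Z(N) = (-98 + N)*(2 + N)
(12164 + 7048)*(10464 + 4187) - Z(44) = (12164 + 7048)*(10464 + 4187) - (-196 + 44² - 96*44) = 19212*14651 - (-196 + 1936 - 4224) = 281475012 - 1*(-2484) = 281475012 + 2484 = 281477496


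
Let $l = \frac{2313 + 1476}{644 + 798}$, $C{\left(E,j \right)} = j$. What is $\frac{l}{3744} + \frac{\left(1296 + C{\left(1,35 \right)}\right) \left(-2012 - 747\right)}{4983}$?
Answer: $- \frac{200260477895}{271742016} \approx -736.95$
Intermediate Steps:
$l = \frac{3789}{1442} \approx 2.6276$
$\frac{l}{3744} + \frac{\left(1296 + C{\left(1,35 \right)}\right) \left(-2012 - 747\right)}{4983} = \frac{3789}{1442 \cdot 3744} + \frac{\left(1296 + 35\right) \left(-2012 - 747\right)}{4983} = \frac{3789}{1442} \cdot \frac{1}{3744} + 1331 \left(-2759\right) \frac{1}{4983} = \frac{421}{599872} - \frac{333839}{453} = - \frac{200260477895}{271742016}$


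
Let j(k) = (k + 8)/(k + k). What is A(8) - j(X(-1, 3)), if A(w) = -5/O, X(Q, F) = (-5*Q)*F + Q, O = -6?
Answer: 1/21 ≈ 0.047619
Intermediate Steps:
X(Q, F) = Q - 5*F*Q (X(Q, F) = -5*F*Q + Q = Q - 5*F*Q)
j(k) = (8 + k)/(2*k) (j(k) = (8 + k)/((2*k)) = (8 + k)*(1/(2*k)) = (8 + k)/(2*k))
A(w) = ⅚ (A(w) = -5/(-6) = -5*(-⅙) = ⅚)
A(8) - j(X(-1, 3)) = ⅚ - (8 - (1 - 5*3))/(2*((-(1 - 5*3)))) = ⅚ - (8 - (1 - 15))/(2*((-(1 - 15)))) = ⅚ - (8 - 1*(-14))/(2*((-1*(-14)))) = ⅚ - (8 + 14)/(2*14) = ⅚ - 22/(2*14) = ⅚ - 1*11/14 = ⅚ - 11/14 = 1/21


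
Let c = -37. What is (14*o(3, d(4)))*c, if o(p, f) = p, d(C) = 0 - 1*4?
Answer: -1554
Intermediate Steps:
d(C) = -4 (d(C) = 0 - 4 = -4)
(14*o(3, d(4)))*c = (14*3)*(-37) = 42*(-37) = -1554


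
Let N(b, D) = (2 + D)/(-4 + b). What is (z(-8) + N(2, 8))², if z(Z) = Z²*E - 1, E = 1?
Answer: 3364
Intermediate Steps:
N(b, D) = (2 + D)/(-4 + b)
z(Z) = -1 + Z² (z(Z) = Z²*1 - 1 = Z² - 1 = -1 + Z²)
(z(-8) + N(2, 8))² = ((-1 + (-8)²) + (2 + 8)/(-4 + 2))² = ((-1 + 64) + 10/(-2))² = (63 - ½*10)² = (63 - 5)² = 58² = 3364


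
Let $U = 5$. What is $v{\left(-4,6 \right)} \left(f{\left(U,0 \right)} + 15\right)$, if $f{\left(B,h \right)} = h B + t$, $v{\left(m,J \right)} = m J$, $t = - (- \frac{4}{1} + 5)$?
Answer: $-336$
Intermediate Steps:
$t = -1$ ($t = - (\left(-4\right) 1 + 5) = - (-4 + 5) = \left(-1\right) 1 = -1$)
$v{\left(m,J \right)} = J m$
$f{\left(B,h \right)} = -1 + B h$ ($f{\left(B,h \right)} = h B - 1 = B h - 1 = -1 + B h$)
$v{\left(-4,6 \right)} \left(f{\left(U,0 \right)} + 15\right) = 6 \left(-4\right) \left(\left(-1 + 5 \cdot 0\right) + 15\right) = - 24 \left(\left(-1 + 0\right) + 15\right) = - 24 \left(-1 + 15\right) = \left(-24\right) 14 = -336$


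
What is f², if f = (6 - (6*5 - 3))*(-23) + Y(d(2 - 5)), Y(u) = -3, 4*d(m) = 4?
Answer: 230400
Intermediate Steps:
d(m) = 1 (d(m) = (¼)*4 = 1)
f = 480 (f = (6 - (6*5 - 3))*(-23) - 3 = (6 - (30 - 3))*(-23) - 3 = (6 - 1*27)*(-23) - 3 = (6 - 27)*(-23) - 3 = -21*(-23) - 3 = 483 - 3 = 480)
f² = 480² = 230400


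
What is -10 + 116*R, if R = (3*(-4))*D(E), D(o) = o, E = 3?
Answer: -4186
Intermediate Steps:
R = -36 (R = (3*(-4))*3 = -12*3 = -36)
-10 + 116*R = -10 + 116*(-36) = -10 - 4176 = -4186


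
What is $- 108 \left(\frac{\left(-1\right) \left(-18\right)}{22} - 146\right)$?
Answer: $\frac{172476}{11} \approx 15680.0$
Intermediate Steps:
$- 108 \left(\frac{\left(-1\right) \left(-18\right)}{22} - 146\right) = - 108 \left(18 \cdot \frac{1}{22} - 146\right) = - 108 \left(\frac{9}{11} - 146\right) = \left(-108\right) \left(- \frac{1597}{11}\right) = \frac{172476}{11}$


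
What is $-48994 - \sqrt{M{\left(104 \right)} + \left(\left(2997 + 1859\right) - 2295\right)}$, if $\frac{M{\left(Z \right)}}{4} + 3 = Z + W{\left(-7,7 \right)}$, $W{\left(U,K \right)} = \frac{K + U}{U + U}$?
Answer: $-48994 - \sqrt{2965} \approx -49048.0$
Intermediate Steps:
$W{\left(U,K \right)} = \frac{K + U}{2 U}$
$M{\left(Z \right)} = -12 + 4 Z$ ($M{\left(Z \right)} = -12 + 4 \left(Z + \frac{7 - 7}{2 \left(-7\right)}\right) = -12 + 4 \left(Z + \frac{1}{2} \left(- \frac{1}{7}\right) 0\right) = -12 + 4 \left(Z + 0\right) = -12 + 4 Z$)
$-48994 - \sqrt{M{\left(104 \right)} + \left(\left(2997 + 1859\right) - 2295\right)} = -48994 - \sqrt{\left(-12 + 4 \cdot 104\right) + \left(\left(2997 + 1859\right) - 2295\right)} = -48994 - \sqrt{\left(-12 + 416\right) + \left(4856 - 2295\right)} = -48994 - \sqrt{404 + 2561} = -48994 - \sqrt{2965}$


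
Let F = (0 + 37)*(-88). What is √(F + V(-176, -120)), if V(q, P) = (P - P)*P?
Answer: 2*I*√814 ≈ 57.061*I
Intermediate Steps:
F = -3256 (F = 37*(-88) = -3256)
V(q, P) = 0 (V(q, P) = 0*P = 0)
√(F + V(-176, -120)) = √(-3256 + 0) = √(-3256) = 2*I*√814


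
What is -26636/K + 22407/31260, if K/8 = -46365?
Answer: 15239743/19324932 ≈ 0.78860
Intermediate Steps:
K = -370920 (K = 8*(-46365) = -370920)
-26636/K + 22407/31260 = -26636/(-370920) + 22407/31260 = -26636*(-1/370920) + 22407*(1/31260) = 6659/92730 + 7469/10420 = 15239743/19324932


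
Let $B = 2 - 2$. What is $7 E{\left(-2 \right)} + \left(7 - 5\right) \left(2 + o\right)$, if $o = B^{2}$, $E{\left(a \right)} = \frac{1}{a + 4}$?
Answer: $\frac{15}{2} \approx 7.5$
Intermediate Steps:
$B = 0$ ($B = 2 - 2 = 0$)
$E{\left(a \right)} = \frac{1}{4 + a}$
$o = 0$ ($o = 0^{2} = 0$)
$7 E{\left(-2 \right)} + \left(7 - 5\right) \left(2 + o\right) = \frac{7}{4 - 2} + \left(7 - 5\right) \left(2 + 0\right) = \frac{7}{2} + 2 \cdot 2 = 7 \cdot \frac{1}{2} + 4 = \frac{7}{2} + 4 = \frac{15}{2}$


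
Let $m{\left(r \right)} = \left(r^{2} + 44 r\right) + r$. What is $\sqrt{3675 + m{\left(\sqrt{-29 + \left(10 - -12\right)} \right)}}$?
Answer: $\sqrt{3668 + 45 i \sqrt{7}} \approx 60.572 + 0.9828 i$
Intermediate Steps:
$m{\left(r \right)} = r^{2} + 45 r$
$\sqrt{3675 + m{\left(\sqrt{-29 + \left(10 - -12\right)} \right)}} = \sqrt{3675 + \sqrt{-29 + \left(10 - -12\right)} \left(45 + \sqrt{-29 + \left(10 - -12\right)}\right)} = \sqrt{3675 + \sqrt{-29 + \left(10 + 12\right)} \left(45 + \sqrt{-29 + \left(10 + 12\right)}\right)} = \sqrt{3675 + \sqrt{-29 + 22} \left(45 + \sqrt{-29 + 22}\right)} = \sqrt{3675 + \sqrt{-7} \left(45 + \sqrt{-7}\right)} = \sqrt{3675 + i \sqrt{7} \left(45 + i \sqrt{7}\right)}$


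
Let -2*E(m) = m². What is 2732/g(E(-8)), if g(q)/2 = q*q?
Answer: 683/512 ≈ 1.3340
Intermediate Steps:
E(m) = -m²/2
g(q) = 2*q² (g(q) = 2*(q*q) = 2*q²)
2732/g(E(-8)) = 2732/((2*(-½*(-8)²)²)) = 2732/((2*(-½*64)²)) = 2732/((2*(-32)²)) = 2732/((2*1024)) = 2732/2048 = 2732*(1/2048) = 683/512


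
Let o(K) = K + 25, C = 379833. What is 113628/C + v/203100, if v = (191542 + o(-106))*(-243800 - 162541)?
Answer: -3283377464075737/8571564700 ≈ -3.8305e+5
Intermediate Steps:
o(K) = 25 + K
v = -77798454201 (v = (191542 + (25 - 106))*(-243800 - 162541) = (191542 - 81)*(-406341) = 191461*(-406341) = -77798454201)
113628/C + v/203100 = 113628/379833 - 77798454201/203100 = 113628*(1/379833) - 77798454201*1/203100 = 37876/126611 - 25932818067/67700 = -3283377464075737/8571564700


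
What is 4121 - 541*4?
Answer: 1957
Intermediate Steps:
4121 - 541*4 = 4121 - 2164 = 1957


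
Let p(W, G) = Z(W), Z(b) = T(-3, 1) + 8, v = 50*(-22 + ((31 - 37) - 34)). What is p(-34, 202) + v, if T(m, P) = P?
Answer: -3091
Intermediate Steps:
v = -3100 (v = 50*(-22 + (-6 - 34)) = 50*(-22 - 40) = 50*(-62) = -3100)
Z(b) = 9 (Z(b) = 1 + 8 = 9)
p(W, G) = 9
p(-34, 202) + v = 9 - 3100 = -3091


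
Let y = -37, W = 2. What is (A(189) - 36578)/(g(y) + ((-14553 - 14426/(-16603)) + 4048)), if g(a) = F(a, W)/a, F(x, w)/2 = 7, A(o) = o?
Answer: 22354162979/6453035735 ≈ 3.4641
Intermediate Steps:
F(x, w) = 14 (F(x, w) = 2*7 = 14)
g(a) = 14/a
(A(189) - 36578)/(g(y) + ((-14553 - 14426/(-16603)) + 4048)) = (189 - 36578)/(14/(-37) + ((-14553 - 14426/(-16603)) + 4048)) = -36389/(14*(-1/37) + ((-14553 - 14426*(-1/16603)) + 4048)) = -36389/(-14/37 + ((-14553 + 14426/16603) + 4048)) = -36389/(-14/37 + (-241609033/16603 + 4048)) = -36389/(-14/37 - 174400089/16603) = -36389/(-6453035735/614311) = -36389*(-614311/6453035735) = 22354162979/6453035735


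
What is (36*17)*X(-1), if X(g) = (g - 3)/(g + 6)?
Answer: -2448/5 ≈ -489.60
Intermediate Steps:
X(g) = (-3 + g)/(6 + g)
(36*17)*X(-1) = (36*17)*((-3 - 1)/(6 - 1)) = 612*(-4/5) = -2448/5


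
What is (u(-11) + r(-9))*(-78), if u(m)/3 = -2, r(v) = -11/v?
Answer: 1118/3 ≈ 372.67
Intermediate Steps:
u(m) = -6 (u(m) = 3*(-2) = -6)
(u(-11) + r(-9))*(-78) = (-6 - 11/(-9))*(-78) = (-6 - 11*(-⅑))*(-78) = (-6 + 11/9)*(-78) = -43/9*(-78) = 1118/3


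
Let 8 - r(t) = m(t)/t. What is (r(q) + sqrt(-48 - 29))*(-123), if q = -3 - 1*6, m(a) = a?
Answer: -861 - 123*I*sqrt(77) ≈ -861.0 - 1079.3*I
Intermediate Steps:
q = -9 (q = -3 - 6 = -9)
r(t) = 7 (r(t) = 8 - t/t = 8 - 1*1 = 8 - 1 = 7)
(r(q) + sqrt(-48 - 29))*(-123) = (7 + sqrt(-48 - 29))*(-123) = (7 + sqrt(-77))*(-123) = (7 + I*sqrt(77))*(-123) = -861 - 123*I*sqrt(77)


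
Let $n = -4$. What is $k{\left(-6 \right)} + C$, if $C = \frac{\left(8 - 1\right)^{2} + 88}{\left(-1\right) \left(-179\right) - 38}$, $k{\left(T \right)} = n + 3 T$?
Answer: $- \frac{2965}{141} \approx -21.028$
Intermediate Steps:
$k{\left(T \right)} = -4 + 3 T$
$C = \frac{137}{141}$ ($C = \frac{7^{2} + 88}{179 - 38} = \frac{49 + 88}{141} = 137 \cdot \frac{1}{141} = \frac{137}{141} \approx 0.97163$)
$k{\left(-6 \right)} + C = \left(-4 + 3 \left(-6\right)\right) + \frac{137}{141} = \left(-4 - 18\right) + \frac{137}{141} = -22 + \frac{137}{141} = - \frac{2965}{141}$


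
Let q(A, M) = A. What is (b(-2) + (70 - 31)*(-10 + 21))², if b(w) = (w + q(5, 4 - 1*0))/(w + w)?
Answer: 2934369/16 ≈ 1.8340e+5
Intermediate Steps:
b(w) = (5 + w)/(2*w) (b(w) = (w + 5)/(w + w) = (5 + w)/((2*w)) = (5 + w)*(1/(2*w)) = (5 + w)/(2*w))
(b(-2) + (70 - 31)*(-10 + 21))² = ((½)*(5 - 2)/(-2) + (70 - 31)*(-10 + 21))² = ((½)*(-½)*3 + 39*11)² = (-¾ + 429)² = (1713/4)² = 2934369/16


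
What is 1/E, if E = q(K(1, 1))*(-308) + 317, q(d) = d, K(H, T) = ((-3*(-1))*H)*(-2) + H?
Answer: 1/1857 ≈ 0.00053850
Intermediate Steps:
K(H, T) = -5*H (K(H, T) = (3*H)*(-2) + H = -6*H + H = -5*H)
E = 1857 (E = -5*1*(-308) + 317 = -5*(-308) + 317 = 1540 + 317 = 1857)
1/E = 1/1857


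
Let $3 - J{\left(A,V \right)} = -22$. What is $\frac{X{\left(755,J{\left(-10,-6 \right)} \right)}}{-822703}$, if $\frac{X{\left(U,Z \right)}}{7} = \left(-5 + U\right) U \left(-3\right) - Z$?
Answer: $\frac{1698775}{117529} \approx 14.454$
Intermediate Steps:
$J{\left(A,V \right)} = 25$ ($J{\left(A,V \right)} = 3 - -22 = 3 + 22 = 25$)
$X{\left(U,Z \right)} = - 7 Z - 21 U \left(-5 + U\right)$ ($X{\left(U,Z \right)} = 7 \left(\left(-5 + U\right) U \left(-3\right) - Z\right) = 7 \left(U \left(-5 + U\right) \left(-3\right) - Z\right) = 7 \left(- 3 U \left(-5 + U\right) - Z\right) = 7 \left(- Z - 3 U \left(-5 + U\right)\right) = - 7 Z - 21 U \left(-5 + U\right)$)
$\frac{X{\left(755,J{\left(-10,-6 \right)} \right)}}{-822703} = \frac{- 21 \cdot 755^{2} - 175 + 105 \cdot 755}{-822703} = \left(\left(-21\right) 570025 - 175 + 79275\right) \left(- \frac{1}{822703}\right) = \left(-11970525 - 175 + 79275\right) \left(- \frac{1}{822703}\right) = \left(-11891425\right) \left(- \frac{1}{822703}\right) = \frac{1698775}{117529}$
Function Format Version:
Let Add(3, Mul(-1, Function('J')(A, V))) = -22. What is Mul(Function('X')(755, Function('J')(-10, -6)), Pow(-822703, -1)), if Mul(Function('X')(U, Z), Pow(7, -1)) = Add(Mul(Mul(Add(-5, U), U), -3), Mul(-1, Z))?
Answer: Rational(1698775, 117529) ≈ 14.454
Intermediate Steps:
Function('J')(A, V) = 25 (Function('J')(A, V) = Add(3, Mul(-1, -22)) = Add(3, 22) = 25)
Function('X')(U, Z) = Add(Mul(-7, Z), Mul(-21, U, Add(-5, U))) (Function('X')(U, Z) = Mul(7, Add(Mul(Mul(Add(-5, U), U), -3), Mul(-1, Z))) = Mul(7, Add(Mul(Mul(U, Add(-5, U)), -3), Mul(-1, Z))) = Mul(7, Add(Mul(-3, U, Add(-5, U)), Mul(-1, Z))) = Mul(7, Add(Mul(-1, Z), Mul(-3, U, Add(-5, U)))) = Add(Mul(-7, Z), Mul(-21, U, Add(-5, U))))
Mul(Function('X')(755, Function('J')(-10, -6)), Pow(-822703, -1)) = Mul(Add(Mul(-21, Pow(755, 2)), Mul(-7, 25), Mul(105, 755)), Pow(-822703, -1)) = Mul(Add(Mul(-21, 570025), -175, 79275), Rational(-1, 822703)) = Mul(Add(-11970525, -175, 79275), Rational(-1, 822703)) = Mul(-11891425, Rational(-1, 822703)) = Rational(1698775, 117529)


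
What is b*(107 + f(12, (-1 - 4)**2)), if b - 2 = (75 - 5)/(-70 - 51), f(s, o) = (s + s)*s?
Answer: 67940/121 ≈ 561.49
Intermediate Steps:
f(s, o) = 2*s**2 (f(s, o) = (2*s)*s = 2*s**2)
b = 172/121 (b = 2 + (75 - 5)/(-70 - 51) = 2 + 70/(-121) = 2 + 70*(-1/121) = 2 - 70/121 = 172/121 ≈ 1.4215)
b*(107 + f(12, (-1 - 4)**2)) = 172*(107 + 2*12**2)/121 = 172*(107 + 2*144)/121 = 172*(107 + 288)/121 = (172/121)*395 = 67940/121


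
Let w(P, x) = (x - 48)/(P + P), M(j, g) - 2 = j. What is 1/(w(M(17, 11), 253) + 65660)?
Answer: 38/2495285 ≈ 1.5229e-5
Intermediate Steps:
M(j, g) = 2 + j
w(P, x) = (-48 + x)/(2*P) (w(P, x) = (-48 + x)/((2*P)) = (-48 + x)*(1/(2*P)) = (-48 + x)/(2*P))
1/(w(M(17, 11), 253) + 65660) = 1/((-48 + 253)/(2*(2 + 17)) + 65660) = 1/((½)*205/19 + 65660) = 1/((½)*(1/19)*205 + 65660) = 1/(205/38 + 65660) = 1/(2495285/38) = 38/2495285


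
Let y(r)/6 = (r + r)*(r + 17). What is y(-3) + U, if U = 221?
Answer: -283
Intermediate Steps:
y(r) = 12*r*(17 + r) (y(r) = 6*((r + r)*(r + 17)) = 6*((2*r)*(17 + r)) = 6*(2*r*(17 + r)) = 12*r*(17 + r))
y(-3) + U = 12*(-3)*(17 - 3) + 221 = 12*(-3)*14 + 221 = -504 + 221 = -283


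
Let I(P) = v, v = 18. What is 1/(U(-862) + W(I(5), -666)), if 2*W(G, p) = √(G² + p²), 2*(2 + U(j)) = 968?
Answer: 241/60677 - 9*√1370/121354 ≈ 0.0012268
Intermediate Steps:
I(P) = 18
U(j) = 482 (U(j) = -2 + (½)*968 = -2 + 484 = 482)
W(G, p) = √(G² + p²)/2
1/(U(-862) + W(I(5), -666)) = 1/(482 + √(18² + (-666)²)/2) = 1/(482 + √(324 + 443556)/2) = 1/(482 + √443880/2) = 1/(482 + (18*√1370)/2) = 1/(482 + 9*√1370)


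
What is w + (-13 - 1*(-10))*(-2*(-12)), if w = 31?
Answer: -41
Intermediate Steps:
w + (-13 - 1*(-10))*(-2*(-12)) = 31 + (-13 - 1*(-10))*(-2*(-12)) = 31 + (-13 + 10)*24 = 31 - 3*24 = 31 - 72 = -41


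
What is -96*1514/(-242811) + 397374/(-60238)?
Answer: -14621924407/2437741503 ≈ -5.9981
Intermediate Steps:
-96*1514/(-242811) + 397374/(-60238) = -145344*(-1/242811) + 397374*(-1/60238) = 48448/80937 - 198687/30119 = -14621924407/2437741503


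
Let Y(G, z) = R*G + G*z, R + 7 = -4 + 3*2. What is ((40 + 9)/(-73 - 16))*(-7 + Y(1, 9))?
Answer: 147/89 ≈ 1.6517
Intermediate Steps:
R = -5 (R = -7 + (-4 + 3*2) = -7 + (-4 + 6) = -7 + 2 = -5)
Y(G, z) = -5*G + G*z
((40 + 9)/(-73 - 16))*(-7 + Y(1, 9)) = ((40 + 9)/(-73 - 16))*(-7 + 1*(-5 + 9)) = (49/(-89))*(-7 + 1*4) = (49*(-1/89))*(-7 + 4) = -49/89*(-3) = 147/89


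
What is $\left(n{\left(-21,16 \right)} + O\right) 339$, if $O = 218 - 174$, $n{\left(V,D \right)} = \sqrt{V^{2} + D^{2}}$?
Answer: $14916 + 339 \sqrt{697} \approx 23866.0$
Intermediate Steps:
$n{\left(V,D \right)} = \sqrt{D^{2} + V^{2}}$
$O = 44$ ($O = 218 - 174 = 44$)
$\left(n{\left(-21,16 \right)} + O\right) 339 = \left(\sqrt{16^{2} + \left(-21\right)^{2}} + 44\right) 339 = \left(\sqrt{256 + 441} + 44\right) 339 = \left(\sqrt{697} + 44\right) 339 = \left(44 + \sqrt{697}\right) 339 = 14916 + 339 \sqrt{697}$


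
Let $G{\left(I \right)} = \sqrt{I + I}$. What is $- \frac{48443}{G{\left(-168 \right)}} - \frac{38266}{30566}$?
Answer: $- \frac{19133}{15283} + \frac{48443 i \sqrt{21}}{84} \approx -1.2519 + 2642.8 i$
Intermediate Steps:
$G{\left(I \right)} = \sqrt{2} \sqrt{I}$ ($G{\left(I \right)} = \sqrt{2 I} = \sqrt{2} \sqrt{I}$)
$- \frac{48443}{G{\left(-168 \right)}} - \frac{38266}{30566} = - \frac{48443}{\sqrt{2} \sqrt{-168}} - \frac{38266}{30566} = - \frac{48443}{\sqrt{2} \cdot 2 i \sqrt{42}} - \frac{19133}{15283} = - \frac{48443}{4 i \sqrt{21}} - \frac{19133}{15283} = - 48443 \left(- \frac{i \sqrt{21}}{84}\right) - \frac{19133}{15283} = \frac{48443 i \sqrt{21}}{84} - \frac{19133}{15283} = - \frac{19133}{15283} + \frac{48443 i \sqrt{21}}{84}$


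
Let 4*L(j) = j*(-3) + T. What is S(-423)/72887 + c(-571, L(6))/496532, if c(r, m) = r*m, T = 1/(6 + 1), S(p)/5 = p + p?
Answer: -53606940455/1013340380752 ≈ -0.052901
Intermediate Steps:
S(p) = 10*p (S(p) = 5*(p + p) = 5*(2*p) = 10*p)
T = 1/7 ≈ 0.14286
L(j) = 1/28 - 3*j/4 (L(j) = (j*(-3) + 1/7)/4 = (-3*j + 1/7)/4 = (1/7 - 3*j)/4 = 1/28 - 3*j/4)
c(r, m) = m*r
S(-423)/72887 + c(-571, L(6))/496532 = (10*(-423))/72887 + ((1/28 - 3/4*6)*(-571))/496532 = -4230*1/72887 + ((1/28 - 9/2)*(-571))*(1/496532) = -4230/72887 - 125/28*(-571)*(1/496532) = -4230/72887 + (71375/28)*(1/496532) = -4230/72887 + 71375/13902896 = -53606940455/1013340380752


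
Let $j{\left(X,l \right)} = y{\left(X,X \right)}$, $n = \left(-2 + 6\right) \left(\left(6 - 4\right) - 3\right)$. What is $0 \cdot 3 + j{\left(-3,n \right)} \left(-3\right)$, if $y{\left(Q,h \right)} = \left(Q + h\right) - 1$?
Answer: $21$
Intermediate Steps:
$y{\left(Q,h \right)} = -1 + Q + h$
$n = -4$ ($n = 4 \left(\left(6 - 4\right) - 3\right) = 4 \left(2 - 3\right) = 4 \left(-1\right) = -4$)
$j{\left(X,l \right)} = -1 + 2 X$ ($j{\left(X,l \right)} = -1 + X + X = -1 + 2 X$)
$0 \cdot 3 + j{\left(-3,n \right)} \left(-3\right) = 0 \cdot 3 + \left(-1 + 2 \left(-3\right)\right) \left(-3\right) = 0 + \left(-1 - 6\right) \left(-3\right) = 0 - -21 = 0 + 21 = 21$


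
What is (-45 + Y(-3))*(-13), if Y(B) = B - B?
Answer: 585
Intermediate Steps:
Y(B) = 0
(-45 + Y(-3))*(-13) = (-45 + 0)*(-13) = -45*(-13) = 585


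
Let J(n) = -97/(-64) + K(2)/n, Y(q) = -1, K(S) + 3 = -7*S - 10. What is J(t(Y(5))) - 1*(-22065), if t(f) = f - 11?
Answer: 1412401/64 ≈ 22069.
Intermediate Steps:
K(S) = -13 - 7*S (K(S) = -3 + (-7*S - 10) = -3 + (-10 - 7*S) = -13 - 7*S)
t(f) = -11 + f
J(n) = 97/64 - 27/n (J(n) = -97/(-64) + (-13 - 7*2)/n = -97*(-1/64) + (-13 - 14)/n = 97/64 - 27/n)
J(t(Y(5))) - 1*(-22065) = (97/64 - 27/(-11 - 1)) - 1*(-22065) = (97/64 - 27/(-12)) + 22065 = (97/64 - 27*(-1/12)) + 22065 = (97/64 + 9/4) + 22065 = 241/64 + 22065 = 1412401/64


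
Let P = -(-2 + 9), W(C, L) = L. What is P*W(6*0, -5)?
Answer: 35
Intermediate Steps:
P = -7 (P = -1*7 = -7)
P*W(6*0, -5) = -7*(-5) = 35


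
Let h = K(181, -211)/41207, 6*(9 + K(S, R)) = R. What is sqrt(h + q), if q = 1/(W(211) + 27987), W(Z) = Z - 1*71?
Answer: I*sqrt(50114662413782142)/6954175734 ≈ 0.032191*I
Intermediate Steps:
W(Z) = -71 + Z (W(Z) = Z - 71 = -71 + Z)
q = 1/28127 (q = 1/((-71 + 211) + 27987) = 1/(140 + 27987) = 1/28127 ≈ 3.5553e-5)
K(S, R) = -9 + R/6
h = -265/247242 (h = (-9 + (1/6)*(-211))/41207 = (-9 - 211/6)*(1/41207) = -265/6*1/41207 = -265/247242 ≈ -0.0010718)
sqrt(h + q) = sqrt(-265/247242 + 1/28127) = sqrt(-7206413/6954175734) = I*sqrt(50114662413782142)/6954175734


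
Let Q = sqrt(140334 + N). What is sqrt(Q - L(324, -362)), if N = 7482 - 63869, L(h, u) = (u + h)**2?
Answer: sqrt(-1444 + sqrt(83947)) ≈ 33.974*I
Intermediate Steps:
L(h, u) = (h + u)**2
N = -56387
Q = sqrt(83947) (Q = sqrt(140334 - 56387) = sqrt(83947) ≈ 289.74)
sqrt(Q - L(324, -362)) = sqrt(sqrt(83947) - (324 - 362)**2) = sqrt(sqrt(83947) - 1*(-38)**2) = sqrt(sqrt(83947) - 1*1444) = sqrt(sqrt(83947) - 1444) = sqrt(-1444 + sqrt(83947))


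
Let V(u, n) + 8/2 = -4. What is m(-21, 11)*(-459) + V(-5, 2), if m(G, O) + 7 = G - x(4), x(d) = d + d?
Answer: 16516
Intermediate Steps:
V(u, n) = -8 (V(u, n) = -4 - 4 = -8)
x(d) = 2*d
m(G, O) = -15 + G (m(G, O) = -7 + (G - 2*4) = -7 + (G - 1*8) = -7 + (G - 8) = -7 + (-8 + G) = -15 + G)
m(-21, 11)*(-459) + V(-5, 2) = (-15 - 21)*(-459) - 8 = -36*(-459) - 8 = 16524 - 8 = 16516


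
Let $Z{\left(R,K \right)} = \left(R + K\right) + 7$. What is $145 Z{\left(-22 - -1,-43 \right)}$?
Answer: $-8265$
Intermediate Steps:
$Z{\left(R,K \right)} = 7 + K + R$ ($Z{\left(R,K \right)} = \left(K + R\right) + 7 = 7 + K + R$)
$145 Z{\left(-22 - -1,-43 \right)} = 145 \left(7 - 43 - 21\right) = 145 \left(-57\right) = -8265$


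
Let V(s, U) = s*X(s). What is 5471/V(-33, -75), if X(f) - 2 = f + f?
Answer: 5471/2112 ≈ 2.5904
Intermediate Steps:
X(f) = 2 + 2*f (X(f) = 2 + (f + f) = 2 + 2*f)
V(s, U) = s*(2 + 2*s)
5471/V(-33, -75) = 5471/((2*(-33)*(1 - 33))) = 5471/((2*(-33)*(-32))) = 5471/2112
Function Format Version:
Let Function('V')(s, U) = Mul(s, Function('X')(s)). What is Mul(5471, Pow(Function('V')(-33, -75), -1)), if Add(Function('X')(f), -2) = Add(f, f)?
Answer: Rational(5471, 2112) ≈ 2.5904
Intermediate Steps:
Function('X')(f) = Add(2, Mul(2, f)) (Function('X')(f) = Add(2, Add(f, f)) = Add(2, Mul(2, f)))
Function('V')(s, U) = Mul(s, Add(2, Mul(2, s)))
Mul(5471, Pow(Function('V')(-33, -75), -1)) = Mul(5471, Pow(Mul(2, -33, Add(1, -33)), -1)) = Mul(5471, Pow(Mul(2, -33, -32), -1)) = Mul(5471, Pow(2112, -1)) = Mul(5471, Rational(1, 2112)) = Rational(5471, 2112)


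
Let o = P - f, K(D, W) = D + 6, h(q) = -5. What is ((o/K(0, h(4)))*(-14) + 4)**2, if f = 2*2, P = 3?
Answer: 361/9 ≈ 40.111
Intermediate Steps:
f = 4
K(D, W) = 6 + D
o = -1 (o = 3 - 1*4 = 3 - 4 = -1)
((o/K(0, h(4)))*(-14) + 4)**2 = (-1/(6 + 0)*(-14) + 4)**2 = (-1/6*(-14) + 4)**2 = (7/3 + 4)**2 = (19/3)**2 = 361/9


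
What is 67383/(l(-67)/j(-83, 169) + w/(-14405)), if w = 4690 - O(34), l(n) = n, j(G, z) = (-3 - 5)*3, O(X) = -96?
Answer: 23295650760/850271 ≈ 27398.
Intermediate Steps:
j(G, z) = -24 (j(G, z) = -8*3 = -24)
w = 4786 (w = 4690 - 1*(-96) = 4690 + 96 = 4786)
67383/(l(-67)/j(-83, 169) + w/(-14405)) = 67383/(-67/(-24) + 4786/(-14405)) = 67383/(-67*(-1/24) + 4786*(-1/14405)) = 67383/(67/24 - 4786/14405) = 67383/(850271/345720) = 67383*(345720/850271) = 23295650760/850271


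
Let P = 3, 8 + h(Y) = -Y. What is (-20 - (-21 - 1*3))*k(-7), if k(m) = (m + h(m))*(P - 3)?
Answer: 0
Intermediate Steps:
h(Y) = -8 - Y
k(m) = 0 (k(m) = (m + (-8 - m))*(3 - 3) = -8*0 = 0)
(-20 - (-21 - 1*3))*k(-7) = (-20 - (-21 - 1*3))*0 = (-20 - (-21 - 3))*0 = (-20 - 1*(-24))*0 = (-20 + 24)*0 = 4*0 = 0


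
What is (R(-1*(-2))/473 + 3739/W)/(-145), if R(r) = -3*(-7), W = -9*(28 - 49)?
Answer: -1772516/12962565 ≈ -0.13674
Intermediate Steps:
W = 189 (W = -9*(-21) = 189)
R(r) = 21
(R(-1*(-2))/473 + 3739/W)/(-145) = (21/473 + 3739/189)/(-145) = (21*(1/473) + 3739*(1/189))*(-1/145) = (21/473 + 3739/189)*(-1/145) = (1772516/89397)*(-1/145) = -1772516/12962565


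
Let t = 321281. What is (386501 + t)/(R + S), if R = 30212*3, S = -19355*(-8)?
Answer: 353891/122738 ≈ 2.8833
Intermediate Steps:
S = 154840
R = 90636
(386501 + t)/(R + S) = (386501 + 321281)/(90636 + 154840) = 707782/245476 = 707782*(1/245476) = 353891/122738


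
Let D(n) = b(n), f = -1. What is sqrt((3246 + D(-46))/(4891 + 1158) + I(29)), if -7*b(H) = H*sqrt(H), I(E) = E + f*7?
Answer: sqrt(40406569924 + 1947778*I*sqrt(46))/42343 ≈ 4.7473 + 0.00077603*I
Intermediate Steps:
I(E) = -7 + E (I(E) = E - 1*7 = E - 7 = -7 + E)
b(H) = -H**(3/2)/7 (b(H) = -H*sqrt(H)/7 = -H**(3/2)/7)
D(n) = -n**(3/2)/7
sqrt((3246 + D(-46))/(4891 + 1158) + I(29)) = sqrt((3246 - (-46)*I*sqrt(46)/7)/(4891 + 1158) + (-7 + 29)) = sqrt((3246 - (-46)*I*sqrt(46)/7)/6049 + 22) = sqrt((3246 + 46*I*sqrt(46)/7)*(1/6049) + 22) = sqrt((3246/6049 + 2*I*sqrt(46)/1841) + 22) = sqrt(136324/6049 + 2*I*sqrt(46)/1841)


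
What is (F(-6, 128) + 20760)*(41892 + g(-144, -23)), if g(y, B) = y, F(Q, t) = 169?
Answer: 873743892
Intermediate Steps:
(F(-6, 128) + 20760)*(41892 + g(-144, -23)) = (169 + 20760)*(41892 - 144) = 20929*41748 = 873743892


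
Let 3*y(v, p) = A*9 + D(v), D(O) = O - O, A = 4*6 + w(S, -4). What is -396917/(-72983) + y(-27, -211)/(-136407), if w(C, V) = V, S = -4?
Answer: 18045959413/3318464027 ≈ 5.4380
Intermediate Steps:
A = 20 (A = 4*6 - 4 = 24 - 4 = 20)
D(O) = 0
y(v, p) = 60 (y(v, p) = (20*9 + 0)/3 = (180 + 0)/3 = (⅓)*180 = 60)
-396917/(-72983) + y(-27, -211)/(-136407) = -396917/(-72983) + 60/(-136407) = -396917*(-1/72983) + 60*(-1/136407) = 396917/72983 - 20/45469 = 18045959413/3318464027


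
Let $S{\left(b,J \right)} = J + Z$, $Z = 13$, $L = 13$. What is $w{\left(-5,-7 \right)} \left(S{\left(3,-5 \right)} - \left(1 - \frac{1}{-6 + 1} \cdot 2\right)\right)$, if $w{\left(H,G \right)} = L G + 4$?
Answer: $- \frac{2871}{5} \approx -574.2$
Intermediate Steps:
$S{\left(b,J \right)} = 13 + J$ ($S{\left(b,J \right)} = J + 13 = 13 + J$)
$w{\left(H,G \right)} = 4 + 13 G$ ($w{\left(H,G \right)} = 13 G + 4 = 4 + 13 G$)
$w{\left(-5,-7 \right)} \left(S{\left(3,-5 \right)} - \left(1 - \frac{1}{-6 + 1} \cdot 2\right)\right) = \left(4 + 13 \left(-7\right)\right) \left(\left(13 - 5\right) - \left(1 - \frac{1}{-6 + 1} \cdot 2\right)\right) = \left(4 - 91\right) \left(8 - \left(1 - \frac{1}{-5} \cdot 2\right)\right) = - 87 \left(8 - \frac{7}{5}\right) = \left(-87\right) \frac{33}{5} = - \frac{2871}{5}$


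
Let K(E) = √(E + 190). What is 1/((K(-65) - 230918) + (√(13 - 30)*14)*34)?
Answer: 1/(-230918 + 5*√5 + 476*I*√17) ≈ -4.3304e-6 - 3.681e-8*I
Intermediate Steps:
K(E) = √(190 + E)
1/((K(-65) - 230918) + (√(13 - 30)*14)*34) = 1/((√(190 - 65) - 230918) + (√(13 - 30)*14)*34) = 1/((√125 - 230918) + (√(-17)*14)*34) = 1/((5*√5 - 230918) + ((I*√17)*14)*34) = 1/((-230918 + 5*√5) + (14*I*√17)*34) = 1/((-230918 + 5*√5) + 476*I*√17) = 1/(-230918 + 5*√5 + 476*I*√17)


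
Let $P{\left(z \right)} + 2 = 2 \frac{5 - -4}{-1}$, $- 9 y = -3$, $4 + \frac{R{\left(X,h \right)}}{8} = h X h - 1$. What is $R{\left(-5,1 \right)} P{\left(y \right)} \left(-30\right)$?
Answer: $-48000$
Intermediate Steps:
$R{\left(X,h \right)} = -40 + 8 X h^{2}$ ($R{\left(X,h \right)} = -32 + 8 \left(h X h - 1\right) = -32 + 8 \left(X h h - 1\right) = -32 + 8 \left(X h^{2} - 1\right) = -32 + 8 \left(-1 + X h^{2}\right) = -32 + \left(-8 + 8 X h^{2}\right) = -40 + 8 X h^{2}$)
$y = \frac{1}{3}$ ($y = \left(- \frac{1}{9}\right) \left(-3\right) = \frac{1}{3} \approx 0.33333$)
$P{\left(z \right)} = -20$ ($P{\left(z \right)} = -2 + 2 \frac{5 - -4}{-1} = -2 + 2 \left(5 + 4\right) \left(-1\right) = -2 + 2 \cdot 9 \left(-1\right) = -2 + 2 \left(-9\right) = -2 - 18 = -20$)
$R{\left(-5,1 \right)} P{\left(y \right)} \left(-30\right) = \left(-40 + 8 \left(-5\right) 1^{2}\right) \left(-20\right) \left(-30\right) = \left(-40 + 8 \left(-5\right) 1\right) \left(-20\right) \left(-30\right) = \left(-40 - 40\right) \left(-20\right) \left(-30\right) = \left(-80\right) \left(-20\right) \left(-30\right) = 1600 \left(-30\right) = -48000$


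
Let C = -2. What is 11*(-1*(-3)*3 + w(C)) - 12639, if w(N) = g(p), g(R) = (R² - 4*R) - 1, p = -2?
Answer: -12419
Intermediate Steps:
g(R) = -1 + R² - 4*R
w(N) = 11 (w(N) = -1 + (-2)² - 4*(-2) = -1 + 4 + 8 = 11)
11*(-1*(-3)*3 + w(C)) - 12639 = 11*(-1*(-3)*3 + 11) - 12639 = 11*(3*3 + 11) - 12639 = 11*(9 + 11) - 12639 = 11*20 - 12639 = 220 - 12639 = -12419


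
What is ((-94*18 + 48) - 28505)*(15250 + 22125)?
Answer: -1126818875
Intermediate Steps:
((-94*18 + 48) - 28505)*(15250 + 22125) = ((-1692 + 48) - 28505)*37375 = (-1644 - 28505)*37375 = -30149*37375 = -1126818875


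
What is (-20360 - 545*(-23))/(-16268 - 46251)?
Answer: 7825/62519 ≈ 0.12516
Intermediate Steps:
(-20360 - 545*(-23))/(-16268 - 46251) = (-20360 + 12535)/(-62519) = -7825*(-1/62519) = 7825/62519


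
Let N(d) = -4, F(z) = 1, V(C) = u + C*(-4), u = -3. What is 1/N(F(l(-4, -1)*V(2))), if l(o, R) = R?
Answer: -1/4 ≈ -0.25000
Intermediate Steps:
V(C) = -3 - 4*C (V(C) = -3 + C*(-4) = -3 - 4*C)
1/N(F(l(-4, -1)*V(2))) = 1/(-4) = -1/4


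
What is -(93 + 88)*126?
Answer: -22806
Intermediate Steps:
-(93 + 88)*126 = -181*126 = -1*22806 = -22806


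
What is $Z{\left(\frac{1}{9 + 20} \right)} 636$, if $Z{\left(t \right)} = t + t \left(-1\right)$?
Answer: $0$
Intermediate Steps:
$Z{\left(t \right)} = 0$ ($Z{\left(t \right)} = t - t = 0$)
$Z{\left(\frac{1}{9 + 20} \right)} 636 = 0 \cdot 636 = 0$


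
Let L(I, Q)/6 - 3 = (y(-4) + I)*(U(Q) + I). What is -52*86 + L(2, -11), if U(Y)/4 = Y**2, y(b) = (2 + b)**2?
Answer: 13042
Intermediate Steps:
U(Y) = 4*Y**2
L(I, Q) = 18 + 6*(4 + I)*(I + 4*Q**2) (L(I, Q) = 18 + 6*(((2 - 4)**2 + I)*(4*Q**2 + I)) = 18 + 6*(((-2)**2 + I)*(I + 4*Q**2)) = 18 + 6*((4 + I)*(I + 4*Q**2)) = 18 + 6*(4 + I)*(I + 4*Q**2))
-52*86 + L(2, -11) = -52*86 + (18 + 6*2**2 + 24*2 + 96*(-11)**2 + 24*2*(-11)**2) = -4472 + (18 + 6*4 + 48 + 96*121 + 24*2*121) = -4472 + (18 + 24 + 48 + 11616 + 5808) = -4472 + 17514 = 13042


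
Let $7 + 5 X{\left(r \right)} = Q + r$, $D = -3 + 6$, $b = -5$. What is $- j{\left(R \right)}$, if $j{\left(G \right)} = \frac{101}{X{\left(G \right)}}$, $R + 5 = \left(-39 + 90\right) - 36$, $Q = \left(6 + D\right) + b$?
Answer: $- \frac{505}{7} \approx -72.143$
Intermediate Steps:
$D = 3$
$Q = 4$ ($Q = \left(6 + 3\right) - 5 = 9 - 5 = 4$)
$R = 10$ ($R = -5 + \left(\left(-39 + 90\right) - 36\right) = -5 + \left(51 - 36\right) = -5 + 15 = 10$)
$X{\left(r \right)} = - \frac{3}{5} + \frac{r}{5}$ ($X{\left(r \right)} = - \frac{7}{5} + \frac{4 + r}{5} = - \frac{7}{5} + \left(\frac{4}{5} + \frac{r}{5}\right) = - \frac{3}{5} + \frac{r}{5}$)
$j{\left(G \right)} = \frac{101}{- \frac{3}{5} + \frac{G}{5}}$
$- j{\left(R \right)} = - \frac{505}{-3 + 10} = - \frac{505}{7}$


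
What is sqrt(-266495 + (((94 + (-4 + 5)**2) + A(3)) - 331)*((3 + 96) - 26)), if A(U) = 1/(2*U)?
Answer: I*sqrt(10213590)/6 ≈ 532.65*I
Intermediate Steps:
A(U) = 1/(2*U)
sqrt(-266495 + (((94 + (-4 + 5)**2) + A(3)) - 331)*((3 + 96) - 26)) = sqrt(-266495 + (((94 + (-4 + 5)**2) + (1/2)/3) - 331)*((3 + 96) - 26)) = sqrt(-266495 + (((94 + 1**2) + (1/2)*(1/3)) - 331)*(99 - 26)) = sqrt(-266495 + (((94 + 1) + 1/6) - 331)*73) = sqrt(-266495 + ((95 + 1/6) - 331)*73) = sqrt(-266495 + (571/6 - 331)*73) = sqrt(-266495 - 1415/6*73) = sqrt(-266495 - 103295/6) = sqrt(-1702265/6) = I*sqrt(10213590)/6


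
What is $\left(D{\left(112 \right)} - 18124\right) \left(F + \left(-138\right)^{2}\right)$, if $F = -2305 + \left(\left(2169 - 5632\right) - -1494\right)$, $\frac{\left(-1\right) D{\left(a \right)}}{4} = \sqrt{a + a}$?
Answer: $-267691480 - 236320 \sqrt{14} \approx -2.6858 \cdot 10^{8}$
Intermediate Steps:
$D{\left(a \right)} = - 4 \sqrt{2} \sqrt{a}$ ($D{\left(a \right)} = - 4 \sqrt{a + a} = - 4 \sqrt{2 a} = - 4 \sqrt{2} \sqrt{a}$)
$F = -4274$ ($F = -2305 + \left(\left(2169 - 5632\right) + 1494\right) = -2305 + \left(-3463 + 1494\right) = -2305 - 1969 = -4274$)
$\left(D{\left(112 \right)} - 18124\right) \left(F + \left(-138\right)^{2}\right) = \left(- 4 \sqrt{2} \sqrt{112} - 18124\right) \left(-4274 + \left(-138\right)^{2}\right) = \left(- 4 \sqrt{2} \cdot 4 \sqrt{7} - 18124\right) \left(-4274 + 19044\right) = \left(- 16 \sqrt{14} - 18124\right) 14770 = \left(-18124 - 16 \sqrt{14}\right) 14770 = -267691480 - 236320 \sqrt{14}$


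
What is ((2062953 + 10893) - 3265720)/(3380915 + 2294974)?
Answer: -1191874/5675889 ≈ -0.20999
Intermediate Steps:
((2062953 + 10893) - 3265720)/(3380915 + 2294974) = (2073846 - 3265720)/5675889 = -1191874*1/5675889 = -1191874/5675889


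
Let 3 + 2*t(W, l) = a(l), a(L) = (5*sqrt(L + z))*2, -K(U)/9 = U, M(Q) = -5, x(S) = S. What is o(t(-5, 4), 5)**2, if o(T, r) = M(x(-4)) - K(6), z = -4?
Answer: 2401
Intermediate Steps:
K(U) = -9*U
a(L) = 10*sqrt(-4 + L) (a(L) = (5*sqrt(L - 4))*2 = (5*sqrt(-4 + L))*2 = 10*sqrt(-4 + L))
t(W, l) = -3/2 + 5*sqrt(-4 + l) (t(W, l) = -3/2 + (10*sqrt(-4 + l))/2 = -3/2 + 5*sqrt(-4 + l))
o(T, r) = 49 (o(T, r) = -5 - (-9)*6 = -5 - 1*(-54) = -5 + 54 = 49)
o(t(-5, 4), 5)**2 = 49**2 = 2401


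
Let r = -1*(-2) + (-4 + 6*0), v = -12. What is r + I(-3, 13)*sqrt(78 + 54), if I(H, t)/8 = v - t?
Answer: -2 - 400*sqrt(33) ≈ -2299.8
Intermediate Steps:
I(H, t) = -96 - 8*t (I(H, t) = 8*(-12 - t) = -96 - 8*t)
r = -2 (r = 2 + (-4 + 0) = 2 - 4 = -2)
r + I(-3, 13)*sqrt(78 + 54) = -2 + (-96 - 8*13)*sqrt(78 + 54) = -2 + (-96 - 104)*sqrt(132) = -2 - 400*sqrt(33)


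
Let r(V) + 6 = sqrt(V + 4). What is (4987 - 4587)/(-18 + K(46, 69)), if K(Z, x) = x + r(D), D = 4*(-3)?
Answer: 18000/2033 - 800*I*sqrt(2)/2033 ≈ 8.8539 - 0.5565*I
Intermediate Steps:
D = -12
r(V) = -6 + sqrt(4 + V) (r(V) = -6 + sqrt(V + 4) = -6 + sqrt(4 + V))
K(Z, x) = -6 + x + 2*I*sqrt(2) (K(Z, x) = x + (-6 + sqrt(4 - 12)) = x + (-6 + sqrt(-8)) = x + (-6 + 2*I*sqrt(2)) = -6 + x + 2*I*sqrt(2))
(4987 - 4587)/(-18 + K(46, 69)) = (4987 - 4587)/(-18 + (-6 + 69 + 2*I*sqrt(2))) = 400/(-18 + (63 + 2*I*sqrt(2))) = 400/(45 + 2*I*sqrt(2))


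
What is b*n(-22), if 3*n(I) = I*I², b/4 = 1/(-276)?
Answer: 10648/207 ≈ 51.440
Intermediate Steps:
b = -1/69 (b = 4/(-276) = 4*(-1/276) = -1/69 ≈ -0.014493)
n(I) = I³/3 (n(I) = (I*I²)/3 = I³/3)
b*n(-22) = -(-22)³/207 = -(-10648)/207 = -1/69*(-10648/3) = 10648/207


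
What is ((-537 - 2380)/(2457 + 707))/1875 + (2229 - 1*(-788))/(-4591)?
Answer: -17911744447/27236107500 ≈ -0.65765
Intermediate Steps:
((-537 - 2380)/(2457 + 707))/1875 + (2229 - 1*(-788))/(-4591) = -2917/3164*(1/1875) + (2229 + 788)*(-1/4591) = -2917*1/3164*(1/1875) + 3017*(-1/4591) = -2917/3164*1/1875 - 3017/4591 = -2917/5932500 - 3017/4591 = -17911744447/27236107500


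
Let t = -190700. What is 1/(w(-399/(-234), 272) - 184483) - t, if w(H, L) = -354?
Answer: 35248415899/184837 ≈ 1.9070e+5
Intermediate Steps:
1/(w(-399/(-234), 272) - 184483) - t = 1/(-354 - 184483) - 1*(-190700) = 1/(-184837) + 190700 = -1/184837 + 190700 = 35248415899/184837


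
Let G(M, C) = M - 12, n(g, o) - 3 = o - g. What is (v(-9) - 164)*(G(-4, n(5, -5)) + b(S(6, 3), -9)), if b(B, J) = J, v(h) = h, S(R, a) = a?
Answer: 4325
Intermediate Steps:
n(g, o) = 3 + o - g (n(g, o) = 3 + (o - g) = 3 + o - g)
G(M, C) = -12 + M
(v(-9) - 164)*(G(-4, n(5, -5)) + b(S(6, 3), -9)) = (-9 - 164)*((-12 - 4) - 9) = -173*(-16 - 9) = -173*(-25) = 4325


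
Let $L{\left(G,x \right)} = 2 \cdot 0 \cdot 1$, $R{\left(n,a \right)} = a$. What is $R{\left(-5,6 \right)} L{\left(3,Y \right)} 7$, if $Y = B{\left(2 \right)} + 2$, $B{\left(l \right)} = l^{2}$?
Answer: $0$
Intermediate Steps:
$Y = 6$ ($Y = 2^{2} + 2 = 4 + 2 = 6$)
$L{\left(G,x \right)} = 0$ ($L{\left(G,x \right)} = 0 \cdot 1 = 0$)
$R{\left(-5,6 \right)} L{\left(3,Y \right)} 7 = 6 \cdot 0 \cdot 7 = 0 \cdot 7 = 0$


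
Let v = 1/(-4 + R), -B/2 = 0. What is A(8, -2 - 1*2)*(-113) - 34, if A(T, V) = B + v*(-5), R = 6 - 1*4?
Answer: -633/2 ≈ -316.50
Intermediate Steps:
B = 0 (B = -2*0 = 0)
R = 2 (R = 6 - 4 = 2)
v = -½ (v = 1/(-4 + 2) = 1/(-2) = -½ ≈ -0.50000)
A(T, V) = 5/2 (A(T, V) = 0 - ½*(-5) = 0 + 5/2 = 5/2)
A(8, -2 - 1*2)*(-113) - 34 = (5/2)*(-113) - 34 = -565/2 - 34 = -633/2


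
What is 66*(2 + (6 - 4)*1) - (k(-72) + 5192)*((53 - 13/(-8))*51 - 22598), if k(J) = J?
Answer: 101438344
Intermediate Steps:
66*(2 + (6 - 4)*1) - (k(-72) + 5192)*((53 - 13/(-8))*51 - 22598) = 66*(2 + (6 - 4)*1) - (-72 + 5192)*((53 - 13/(-8))*51 - 22598) = 66*(2 + 2*1) - 5120*((53 - 13*(-⅛))*51 - 22598) = 66*(2 + 2) - 5120*((53 + 13/8)*51 - 22598) = 66*4 - 5120*((437/8)*51 - 22598) = 264 - 5120*(22287/8 - 22598) = 264 - 5120*(-158497)/8 = 264 - 1*(-101438080) = 264 + 101438080 = 101438344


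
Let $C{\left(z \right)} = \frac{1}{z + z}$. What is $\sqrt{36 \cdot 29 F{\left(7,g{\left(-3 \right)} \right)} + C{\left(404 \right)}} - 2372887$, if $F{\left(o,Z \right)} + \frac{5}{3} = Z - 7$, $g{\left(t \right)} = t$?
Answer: $-2372887 + \frac{i \sqrt{1987970678}}{404} \approx -2.3729 \cdot 10^{6} + 110.36 i$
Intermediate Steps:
$C{\left(z \right)} = \frac{1}{2 z}$
$F{\left(o,Z \right)} = - \frac{26}{3} + Z$ ($F{\left(o,Z \right)} = - \frac{5}{3} + \left(Z - 7\right) = - \frac{5}{3} + \left(-7 + Z\right) = - \frac{26}{3} + Z$)
$\sqrt{36 \cdot 29 F{\left(7,g{\left(-3 \right)} \right)} + C{\left(404 \right)}} - 2372887 = \sqrt{36 \cdot 29 \left(- \frac{26}{3} - 3\right) + \frac{1}{2 \cdot 404}} - 2372887 = \sqrt{1044 \left(- \frac{35}{3}\right) + \frac{1}{2} \cdot \frac{1}{404}} - 2372887 = \sqrt{-12180 + \frac{1}{808}} - 2372887 = \sqrt{- \frac{9841439}{808}} - 2372887 = \frac{i \sqrt{1987970678}}{404} - 2372887 = -2372887 + \frac{i \sqrt{1987970678}}{404}$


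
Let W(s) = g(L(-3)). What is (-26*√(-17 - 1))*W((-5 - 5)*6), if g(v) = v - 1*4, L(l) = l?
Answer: 546*I*√2 ≈ 772.16*I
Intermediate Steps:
g(v) = -4 + v (g(v) = v - 4 = -4 + v)
W(s) = -7 (W(s) = -4 - 3 = -7)
(-26*√(-17 - 1))*W((-5 - 5)*6) = -26*√(-17 - 1)*(-7) = -78*I*√2*(-7) = 546*I*√2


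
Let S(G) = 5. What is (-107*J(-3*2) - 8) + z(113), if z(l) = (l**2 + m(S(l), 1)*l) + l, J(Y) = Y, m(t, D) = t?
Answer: 14081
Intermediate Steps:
z(l) = l**2 + 6*l (z(l) = (l**2 + 5*l) + l = l**2 + 6*l)
(-107*J(-3*2) - 8) + z(113) = (-(-321)*2 - 8) + 113*(6 + 113) = (-107*(-6) - 8) + 113*119 = (642 - 8) + 13447 = 634 + 13447 = 14081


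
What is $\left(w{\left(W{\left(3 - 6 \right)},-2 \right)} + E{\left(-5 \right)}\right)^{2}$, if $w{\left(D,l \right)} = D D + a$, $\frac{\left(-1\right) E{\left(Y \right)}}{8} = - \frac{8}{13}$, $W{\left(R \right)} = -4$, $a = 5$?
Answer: $\frac{113569}{169} \approx 672.01$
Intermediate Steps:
$E{\left(Y \right)} = \frac{64}{13}$ ($E{\left(Y \right)} = - 8 \left(- \frac{8}{13}\right) = - 8 \left(\left(-8\right) \frac{1}{13}\right) = \left(-8\right) \left(- \frac{8}{13}\right) = \frac{64}{13}$)
$w{\left(D,l \right)} = 5 + D^{2}$ ($w{\left(D,l \right)} = D D + 5 = D^{2} + 5 = 5 + D^{2}$)
$\left(w{\left(W{\left(3 - 6 \right)},-2 \right)} + E{\left(-5 \right)}\right)^{2} = \left(\left(5 + \left(-4\right)^{2}\right) + \frac{64}{13}\right)^{2} = \left(\left(5 + 16\right) + \frac{64}{13}\right)^{2} = \left(21 + \frac{64}{13}\right)^{2} = \left(\frac{337}{13}\right)^{2} = \frac{113569}{169}$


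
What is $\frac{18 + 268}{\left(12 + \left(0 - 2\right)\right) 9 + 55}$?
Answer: $\frac{286}{145} \approx 1.9724$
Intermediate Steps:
$\frac{18 + 268}{\left(12 + \left(0 - 2\right)\right) 9 + 55} = \frac{286}{\left(12 + \left(0 - 2\right)\right) 9 + 55} = \frac{286}{\left(12 - 2\right) 9 + 55} = \frac{286}{10 \cdot 9 + 55} = \frac{286}{90 + 55} = \frac{286}{145}$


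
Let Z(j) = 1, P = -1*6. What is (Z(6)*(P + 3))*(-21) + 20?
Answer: 83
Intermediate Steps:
P = -6
(Z(6)*(P + 3))*(-21) + 20 = (1*(-6 + 3))*(-21) + 20 = (1*(-3))*(-21) + 20 = -3*(-21) + 20 = 63 + 20 = 83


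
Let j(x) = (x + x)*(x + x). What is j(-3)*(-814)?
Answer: -29304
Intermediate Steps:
j(x) = 4*x**2 (j(x) = (2*x)*(2*x) = 4*x**2)
j(-3)*(-814) = (4*(-3)**2)*(-814) = (4*9)*(-814) = 36*(-814) = -29304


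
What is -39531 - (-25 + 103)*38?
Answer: -42495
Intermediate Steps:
-39531 - (-25 + 103)*38 = -39531 - 78*38 = -39531 - 1*2964 = -39531 - 2964 = -42495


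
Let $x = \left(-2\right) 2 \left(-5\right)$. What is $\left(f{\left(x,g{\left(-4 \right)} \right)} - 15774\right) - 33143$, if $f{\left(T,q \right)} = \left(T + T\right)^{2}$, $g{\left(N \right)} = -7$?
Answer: $-47317$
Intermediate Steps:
$x = 20$ ($x = \left(-4\right) \left(-5\right) = 20$)
$f{\left(T,q \right)} = 4 T^{2}$ ($f{\left(T,q \right)} = \left(2 T\right)^{2} = 4 T^{2}$)
$\left(f{\left(x,g{\left(-4 \right)} \right)} - 15774\right) - 33143 = \left(4 \cdot 20^{2} - 15774\right) - 33143 = \left(4 \cdot 400 - 15774\right) - 33143 = \left(1600 - 15774\right) - 33143 = -14174 - 33143 = -47317$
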